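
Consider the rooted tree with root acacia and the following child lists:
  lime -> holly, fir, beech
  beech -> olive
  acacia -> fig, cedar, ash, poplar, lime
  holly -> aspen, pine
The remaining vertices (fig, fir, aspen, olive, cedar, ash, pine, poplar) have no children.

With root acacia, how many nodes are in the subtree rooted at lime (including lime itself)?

Descendants of lime (including itself): lime, holly, beech, fir, pine, aspen, olive. That's 7.

7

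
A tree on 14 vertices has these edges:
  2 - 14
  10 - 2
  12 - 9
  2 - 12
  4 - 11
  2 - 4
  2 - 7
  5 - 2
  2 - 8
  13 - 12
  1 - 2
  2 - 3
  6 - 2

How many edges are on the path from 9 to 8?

3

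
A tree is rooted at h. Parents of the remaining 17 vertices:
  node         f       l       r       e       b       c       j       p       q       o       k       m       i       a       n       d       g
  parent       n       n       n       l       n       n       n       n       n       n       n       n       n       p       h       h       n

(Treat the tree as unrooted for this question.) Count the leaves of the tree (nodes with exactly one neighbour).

Exactly 14 nodes have a single neighbour: a, b, c, d, e, f, g, i, j, k, m, o, q, r.

14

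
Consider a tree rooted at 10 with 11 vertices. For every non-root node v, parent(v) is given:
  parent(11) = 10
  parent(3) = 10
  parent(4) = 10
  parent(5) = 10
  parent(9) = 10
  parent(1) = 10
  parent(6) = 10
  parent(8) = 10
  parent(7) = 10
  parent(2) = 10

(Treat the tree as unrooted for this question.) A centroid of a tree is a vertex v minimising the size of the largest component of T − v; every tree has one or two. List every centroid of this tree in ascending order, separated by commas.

If 10 is removed the pieces have sizes 1, 1, 1, 1, 1, 1, 1, 1, 1, 1, all ≤ ⌊11/2⌋ = 5.
No neighbour of 10 does as well, so 10 is the unique centroid.

10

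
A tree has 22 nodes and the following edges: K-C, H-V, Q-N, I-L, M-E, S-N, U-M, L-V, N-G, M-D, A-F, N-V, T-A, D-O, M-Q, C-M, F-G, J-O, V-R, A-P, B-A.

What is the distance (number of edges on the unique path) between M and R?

4

The path is M - Q - N - V - R, which has 4 edges.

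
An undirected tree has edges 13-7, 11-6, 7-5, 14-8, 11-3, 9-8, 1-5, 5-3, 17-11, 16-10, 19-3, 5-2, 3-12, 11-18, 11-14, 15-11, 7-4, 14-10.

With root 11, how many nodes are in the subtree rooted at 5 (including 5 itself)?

Descendants of 5 (including itself): 5, 7, 1, 2, 13, 4. That's 6.

6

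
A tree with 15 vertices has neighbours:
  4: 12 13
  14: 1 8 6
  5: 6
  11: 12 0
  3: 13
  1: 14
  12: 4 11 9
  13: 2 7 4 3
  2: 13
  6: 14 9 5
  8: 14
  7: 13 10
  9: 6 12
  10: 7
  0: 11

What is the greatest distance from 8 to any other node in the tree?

8

Distances from 8 peak at 8, attained at 10.
8 – 14 – 6 – 9 – 12 – 4 – 13 – 7 – 10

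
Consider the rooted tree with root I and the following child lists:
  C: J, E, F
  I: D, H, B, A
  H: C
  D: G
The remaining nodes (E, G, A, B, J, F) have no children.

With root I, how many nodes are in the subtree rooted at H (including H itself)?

5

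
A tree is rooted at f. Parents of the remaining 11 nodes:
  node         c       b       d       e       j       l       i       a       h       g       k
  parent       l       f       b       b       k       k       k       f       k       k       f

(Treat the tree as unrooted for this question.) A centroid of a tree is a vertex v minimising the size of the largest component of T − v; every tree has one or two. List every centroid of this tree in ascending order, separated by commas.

k

If k is removed the pieces have sizes 5, 2, 1, 1, 1, 1, all ≤ ⌊12/2⌋ = 6.
No neighbour of k does as well, so k is the unique centroid.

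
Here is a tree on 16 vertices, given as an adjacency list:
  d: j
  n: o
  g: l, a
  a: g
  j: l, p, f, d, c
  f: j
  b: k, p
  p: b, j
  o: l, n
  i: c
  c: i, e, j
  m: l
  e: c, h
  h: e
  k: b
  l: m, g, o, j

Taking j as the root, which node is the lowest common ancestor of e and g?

Ancestors of e (toward the root): e, c, j.
Ancestors of g: g, l, j.
The deepest node appearing in both lists is j.

j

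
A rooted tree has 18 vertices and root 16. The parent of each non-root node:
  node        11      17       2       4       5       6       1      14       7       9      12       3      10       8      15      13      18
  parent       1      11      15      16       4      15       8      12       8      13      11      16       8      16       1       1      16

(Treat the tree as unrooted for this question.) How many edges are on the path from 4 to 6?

5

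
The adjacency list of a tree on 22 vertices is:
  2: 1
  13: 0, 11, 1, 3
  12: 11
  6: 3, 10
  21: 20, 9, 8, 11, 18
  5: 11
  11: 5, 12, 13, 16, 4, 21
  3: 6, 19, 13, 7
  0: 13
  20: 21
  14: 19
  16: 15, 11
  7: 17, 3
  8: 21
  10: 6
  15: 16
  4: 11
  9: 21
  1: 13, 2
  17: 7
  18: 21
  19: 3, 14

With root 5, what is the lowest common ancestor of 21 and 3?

Ancestors of 21 (toward the root): 21, 11, 5.
Ancestors of 3: 3, 13, 11, 5.
The deepest node appearing in both lists is 11.

11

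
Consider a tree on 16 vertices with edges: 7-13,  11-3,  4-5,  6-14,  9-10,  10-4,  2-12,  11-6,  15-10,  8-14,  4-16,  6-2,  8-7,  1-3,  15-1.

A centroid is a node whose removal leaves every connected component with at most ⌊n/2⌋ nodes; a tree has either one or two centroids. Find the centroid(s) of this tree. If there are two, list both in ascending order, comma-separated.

3, 11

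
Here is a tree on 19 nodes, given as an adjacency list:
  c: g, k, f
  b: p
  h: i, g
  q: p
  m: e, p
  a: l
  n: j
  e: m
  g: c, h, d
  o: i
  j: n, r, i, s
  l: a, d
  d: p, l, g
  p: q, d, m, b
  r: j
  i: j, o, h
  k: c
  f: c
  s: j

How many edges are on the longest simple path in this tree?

8

BFS from r reaches e last, at distance 8; BFS from e confirms no node is farther.
Path: r–j–i–h–g–d–p–m–e.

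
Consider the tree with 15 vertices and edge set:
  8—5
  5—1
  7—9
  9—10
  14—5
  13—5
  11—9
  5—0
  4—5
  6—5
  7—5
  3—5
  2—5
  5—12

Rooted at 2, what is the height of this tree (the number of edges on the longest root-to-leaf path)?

A deepest node is 10, reached by 2-5-7-9-10.
That path has 4 edges, so the height is 4.

4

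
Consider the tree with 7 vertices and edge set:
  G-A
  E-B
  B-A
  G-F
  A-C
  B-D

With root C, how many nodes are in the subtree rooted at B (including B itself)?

3

The subtree rooted at B contains: B, E, D — 3 nodes.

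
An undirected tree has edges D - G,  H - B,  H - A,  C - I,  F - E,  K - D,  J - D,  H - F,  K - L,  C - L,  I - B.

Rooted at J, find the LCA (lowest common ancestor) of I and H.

I

Ancestors of I (toward the root): I, C, L, K, D, J.
Ancestors of H: H, B, I, C, L, K, D, J.
The deepest node appearing in both lists is I.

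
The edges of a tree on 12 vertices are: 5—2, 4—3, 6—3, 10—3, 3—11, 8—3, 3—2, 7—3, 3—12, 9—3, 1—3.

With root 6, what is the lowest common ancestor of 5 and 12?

3

Path 5→root: 5 2 3 6; path 12→root: 12 3 6.
First common node: 3.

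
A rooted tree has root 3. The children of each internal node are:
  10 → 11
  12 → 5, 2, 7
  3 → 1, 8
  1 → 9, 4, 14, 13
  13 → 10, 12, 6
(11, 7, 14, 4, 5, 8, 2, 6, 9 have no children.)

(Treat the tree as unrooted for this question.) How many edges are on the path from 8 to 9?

3

The path is 8 – 3 – 1 – 9, which has 3 edges.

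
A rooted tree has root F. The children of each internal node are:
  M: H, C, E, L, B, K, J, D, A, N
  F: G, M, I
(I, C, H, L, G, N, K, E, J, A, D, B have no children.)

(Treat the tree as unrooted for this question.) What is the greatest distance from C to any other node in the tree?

3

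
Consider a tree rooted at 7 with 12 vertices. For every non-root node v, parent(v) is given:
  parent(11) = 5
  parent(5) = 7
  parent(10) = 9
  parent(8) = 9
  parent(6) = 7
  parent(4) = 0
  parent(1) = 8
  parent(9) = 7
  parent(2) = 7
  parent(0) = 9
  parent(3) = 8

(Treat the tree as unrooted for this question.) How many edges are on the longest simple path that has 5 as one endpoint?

4

Distances from 5 peak at 4, attained at 3 (4, 1 also at distance 4).
5-7-9-8-3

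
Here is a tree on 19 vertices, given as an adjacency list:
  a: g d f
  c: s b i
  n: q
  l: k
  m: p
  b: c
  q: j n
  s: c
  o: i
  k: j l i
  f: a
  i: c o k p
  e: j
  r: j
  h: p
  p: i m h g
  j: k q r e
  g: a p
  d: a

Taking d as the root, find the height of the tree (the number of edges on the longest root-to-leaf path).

8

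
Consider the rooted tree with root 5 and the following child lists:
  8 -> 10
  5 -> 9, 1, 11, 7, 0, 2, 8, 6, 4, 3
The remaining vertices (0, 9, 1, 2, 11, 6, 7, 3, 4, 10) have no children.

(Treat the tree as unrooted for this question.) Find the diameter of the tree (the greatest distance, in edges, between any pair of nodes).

3

A longest path is 10 – 8 – 5 – 9, with 3 edges.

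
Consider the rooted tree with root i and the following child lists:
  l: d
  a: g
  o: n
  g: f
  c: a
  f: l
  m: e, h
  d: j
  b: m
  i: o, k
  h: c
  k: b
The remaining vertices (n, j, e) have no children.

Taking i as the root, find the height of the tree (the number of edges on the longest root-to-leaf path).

The longest root-to-leaf path is i – k – b – m – h – c – a – g – f – l – d – j (11 edges).

11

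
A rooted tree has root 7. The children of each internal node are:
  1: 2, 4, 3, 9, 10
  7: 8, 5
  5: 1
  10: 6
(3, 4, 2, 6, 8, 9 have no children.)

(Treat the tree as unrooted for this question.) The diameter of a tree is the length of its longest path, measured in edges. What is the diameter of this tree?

5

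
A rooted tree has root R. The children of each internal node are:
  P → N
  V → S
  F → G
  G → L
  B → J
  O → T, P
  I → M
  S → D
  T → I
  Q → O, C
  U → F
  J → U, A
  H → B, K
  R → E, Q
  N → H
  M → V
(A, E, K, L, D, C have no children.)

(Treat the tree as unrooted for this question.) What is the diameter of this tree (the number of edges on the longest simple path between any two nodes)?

15

BFS from L reaches D last, at distance 15; BFS from D confirms no node is farther.
Path: L – G – F – U – J – B – H – N – P – O – T – I – M – V – S – D.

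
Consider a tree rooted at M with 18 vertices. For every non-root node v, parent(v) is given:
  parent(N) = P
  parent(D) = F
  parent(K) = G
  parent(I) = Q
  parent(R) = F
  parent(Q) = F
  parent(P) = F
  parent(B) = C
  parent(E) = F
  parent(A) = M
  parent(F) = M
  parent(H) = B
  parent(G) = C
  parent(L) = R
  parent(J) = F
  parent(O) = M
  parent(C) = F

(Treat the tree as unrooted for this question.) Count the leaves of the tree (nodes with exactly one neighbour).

10

The leaves are A, D, E, H, I, J, K, L, N, O.
That is 10 leaves.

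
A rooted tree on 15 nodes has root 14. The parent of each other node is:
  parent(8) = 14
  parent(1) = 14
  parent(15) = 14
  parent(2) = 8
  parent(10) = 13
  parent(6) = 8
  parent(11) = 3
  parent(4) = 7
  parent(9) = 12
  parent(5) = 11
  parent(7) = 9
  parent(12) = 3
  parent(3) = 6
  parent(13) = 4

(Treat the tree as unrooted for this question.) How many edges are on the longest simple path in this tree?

10

Starting from 10, a farthest node is 15 at distance 10.
One longest path: 10 – 13 – 4 – 7 – 9 – 12 – 3 – 6 – 8 – 14 – 15.
So the diameter is 10.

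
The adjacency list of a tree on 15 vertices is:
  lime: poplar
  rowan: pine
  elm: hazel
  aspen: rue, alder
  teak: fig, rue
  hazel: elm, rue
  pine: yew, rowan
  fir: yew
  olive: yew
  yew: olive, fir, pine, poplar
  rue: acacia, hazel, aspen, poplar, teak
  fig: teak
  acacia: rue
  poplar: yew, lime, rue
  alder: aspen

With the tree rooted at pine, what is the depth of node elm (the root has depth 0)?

Path from pine to elm: pine–yew–poplar–rue–hazel–elm, which has 5 edges.

5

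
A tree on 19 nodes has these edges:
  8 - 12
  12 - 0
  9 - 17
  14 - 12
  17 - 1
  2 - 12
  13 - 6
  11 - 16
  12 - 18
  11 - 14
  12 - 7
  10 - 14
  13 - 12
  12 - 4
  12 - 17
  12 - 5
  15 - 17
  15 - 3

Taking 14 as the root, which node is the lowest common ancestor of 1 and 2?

12

Path 1→root: 1 17 12 14; path 2→root: 2 12 14.
First common node: 12.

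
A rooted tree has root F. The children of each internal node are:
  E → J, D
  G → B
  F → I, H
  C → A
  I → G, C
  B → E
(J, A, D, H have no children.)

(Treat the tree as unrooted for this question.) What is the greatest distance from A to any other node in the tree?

6

The node farthest from A is J (D also at distance 6), via A – C – I – G – B – E – J — 6 edges.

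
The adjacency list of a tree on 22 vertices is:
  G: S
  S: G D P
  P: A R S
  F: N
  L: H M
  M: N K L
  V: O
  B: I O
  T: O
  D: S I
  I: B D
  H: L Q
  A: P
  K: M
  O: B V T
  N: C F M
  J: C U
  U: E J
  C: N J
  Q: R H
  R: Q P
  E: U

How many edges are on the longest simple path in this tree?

16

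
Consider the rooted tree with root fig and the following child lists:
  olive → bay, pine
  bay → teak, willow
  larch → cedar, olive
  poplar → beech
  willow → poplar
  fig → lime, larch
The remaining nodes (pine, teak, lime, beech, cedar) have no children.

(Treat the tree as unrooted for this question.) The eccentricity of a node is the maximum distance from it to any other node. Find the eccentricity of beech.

7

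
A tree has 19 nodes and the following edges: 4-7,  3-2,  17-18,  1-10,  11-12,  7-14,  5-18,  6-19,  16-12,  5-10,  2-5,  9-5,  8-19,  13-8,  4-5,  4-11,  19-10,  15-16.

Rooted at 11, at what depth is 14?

Climbing from 14 to the root: 14–7–4–11. That's 3 steps.

3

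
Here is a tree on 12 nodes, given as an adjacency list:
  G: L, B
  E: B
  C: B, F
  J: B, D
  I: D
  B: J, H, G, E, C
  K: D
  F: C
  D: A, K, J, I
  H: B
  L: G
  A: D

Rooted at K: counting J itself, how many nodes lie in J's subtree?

J's subtree: {J, B, C, H, G, E, F, L}, size 8.

8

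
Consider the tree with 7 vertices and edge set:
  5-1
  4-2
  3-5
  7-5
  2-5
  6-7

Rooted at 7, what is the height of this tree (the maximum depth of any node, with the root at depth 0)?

3

The longest root-to-leaf path is 7-5-2-4 (3 edges).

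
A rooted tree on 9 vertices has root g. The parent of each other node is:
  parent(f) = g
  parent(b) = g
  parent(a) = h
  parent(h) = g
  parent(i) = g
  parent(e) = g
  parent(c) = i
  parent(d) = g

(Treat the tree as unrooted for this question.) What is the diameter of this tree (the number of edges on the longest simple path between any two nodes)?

4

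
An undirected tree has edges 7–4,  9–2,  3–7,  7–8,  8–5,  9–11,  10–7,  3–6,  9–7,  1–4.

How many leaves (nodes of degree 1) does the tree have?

The leaves are 1, 2, 5, 6, 10, 11.
That is 6 leaves.

6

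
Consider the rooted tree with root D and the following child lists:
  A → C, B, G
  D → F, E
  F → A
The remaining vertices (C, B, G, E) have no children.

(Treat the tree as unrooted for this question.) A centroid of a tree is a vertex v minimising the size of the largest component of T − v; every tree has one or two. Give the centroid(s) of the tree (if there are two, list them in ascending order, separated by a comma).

Removing A splits the tree into components of sizes 3, 1, 1, 1; the largest is 3 ≤ ⌊7/2⌋ = 3.
Every other node leaves some component of size > 3, so the centroid is unique.

A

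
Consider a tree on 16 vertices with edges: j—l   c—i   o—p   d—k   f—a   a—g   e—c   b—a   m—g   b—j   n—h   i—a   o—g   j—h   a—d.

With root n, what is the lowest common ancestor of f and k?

a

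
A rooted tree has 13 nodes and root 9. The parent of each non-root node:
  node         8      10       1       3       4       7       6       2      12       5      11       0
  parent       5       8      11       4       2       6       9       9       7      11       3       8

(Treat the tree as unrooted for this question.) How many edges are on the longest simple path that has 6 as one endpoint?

The node farthest from 6 is 10 (0 also at distance 8), via 6 – 9 – 2 – 4 – 3 – 11 – 5 – 8 – 10 — 8 edges.

8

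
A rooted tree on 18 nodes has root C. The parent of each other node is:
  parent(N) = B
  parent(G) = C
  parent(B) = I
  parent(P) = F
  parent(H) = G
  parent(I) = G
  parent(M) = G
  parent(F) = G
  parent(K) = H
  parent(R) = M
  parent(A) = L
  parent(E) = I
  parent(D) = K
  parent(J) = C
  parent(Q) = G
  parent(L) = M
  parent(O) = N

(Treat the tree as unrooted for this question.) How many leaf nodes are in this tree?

The leaves are A, D, E, J, O, P, Q, R.
That is 8 leaves.

8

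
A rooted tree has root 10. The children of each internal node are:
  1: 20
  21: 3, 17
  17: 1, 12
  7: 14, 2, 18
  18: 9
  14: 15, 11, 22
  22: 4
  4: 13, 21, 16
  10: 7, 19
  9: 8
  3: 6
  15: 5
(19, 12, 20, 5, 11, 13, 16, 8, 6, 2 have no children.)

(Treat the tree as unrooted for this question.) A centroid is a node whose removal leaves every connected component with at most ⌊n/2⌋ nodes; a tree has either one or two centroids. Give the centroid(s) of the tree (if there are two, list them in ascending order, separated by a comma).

14, 22

If 22 is removed the pieces have sizes 11, 10, all ≤ ⌊22/2⌋ = 11.
14 is adjacent to 22 and is also a centroid (the largest component after removing it is likewise 11).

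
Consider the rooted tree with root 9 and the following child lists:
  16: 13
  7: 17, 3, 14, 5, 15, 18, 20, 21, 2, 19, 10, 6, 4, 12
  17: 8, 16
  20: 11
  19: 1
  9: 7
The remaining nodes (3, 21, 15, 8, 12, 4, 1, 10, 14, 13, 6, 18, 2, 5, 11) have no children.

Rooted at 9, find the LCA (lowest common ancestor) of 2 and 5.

2's ancestor chain is 2, 7, 9 and 5's is 5, 7, 9; they first meet at 7.

7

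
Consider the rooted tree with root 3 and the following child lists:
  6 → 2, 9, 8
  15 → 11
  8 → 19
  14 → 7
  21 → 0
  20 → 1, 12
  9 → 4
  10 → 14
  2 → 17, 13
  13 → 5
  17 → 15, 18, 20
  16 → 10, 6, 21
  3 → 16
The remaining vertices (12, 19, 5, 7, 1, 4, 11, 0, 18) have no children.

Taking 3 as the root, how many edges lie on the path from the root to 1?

Path from 3 to 1: 3–16–6–2–17–20–1, which has 6 edges.

6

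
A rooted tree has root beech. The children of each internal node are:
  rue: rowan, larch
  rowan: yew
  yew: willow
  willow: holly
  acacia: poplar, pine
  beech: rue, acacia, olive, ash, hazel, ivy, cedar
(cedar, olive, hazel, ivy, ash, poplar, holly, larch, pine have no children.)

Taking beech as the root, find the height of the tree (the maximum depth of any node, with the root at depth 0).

5

A deepest node is holly, reached by beech – rue – rowan – yew – willow – holly.
That path has 5 edges, so the height is 5.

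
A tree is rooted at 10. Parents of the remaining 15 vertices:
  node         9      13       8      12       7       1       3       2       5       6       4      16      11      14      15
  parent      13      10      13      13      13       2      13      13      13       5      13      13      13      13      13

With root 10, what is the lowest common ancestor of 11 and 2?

11's ancestor chain is 11, 13, 10 and 2's is 2, 13, 10; they first meet at 13.

13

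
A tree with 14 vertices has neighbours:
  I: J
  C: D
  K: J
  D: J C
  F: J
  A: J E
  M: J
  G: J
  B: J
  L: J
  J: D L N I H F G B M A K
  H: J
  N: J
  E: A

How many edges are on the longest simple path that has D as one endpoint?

The node farthest from D is E, via D-J-A-E — 3 edges.

3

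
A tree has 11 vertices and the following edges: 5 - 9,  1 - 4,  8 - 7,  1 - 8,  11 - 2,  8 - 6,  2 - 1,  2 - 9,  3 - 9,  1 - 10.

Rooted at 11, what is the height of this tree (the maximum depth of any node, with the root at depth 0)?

4

A deepest node is 6, reached by 11 – 2 – 1 – 8 – 6.
That path has 4 edges, so the height is 4.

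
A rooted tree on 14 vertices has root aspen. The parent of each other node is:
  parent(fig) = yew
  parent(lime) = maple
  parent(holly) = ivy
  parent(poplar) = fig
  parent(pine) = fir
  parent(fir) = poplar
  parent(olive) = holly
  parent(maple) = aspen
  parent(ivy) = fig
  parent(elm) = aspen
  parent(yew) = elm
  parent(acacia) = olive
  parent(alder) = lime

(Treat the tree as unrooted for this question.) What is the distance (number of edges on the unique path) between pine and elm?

The path is pine–fir–poplar–fig–yew–elm, which has 5 edges.

5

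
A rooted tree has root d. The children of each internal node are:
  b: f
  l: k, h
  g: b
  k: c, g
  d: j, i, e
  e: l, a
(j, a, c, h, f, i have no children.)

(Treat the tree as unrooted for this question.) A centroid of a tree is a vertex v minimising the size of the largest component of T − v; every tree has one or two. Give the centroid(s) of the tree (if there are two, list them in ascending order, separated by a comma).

If l is removed the pieces have sizes 5, 5, 1, all ≤ ⌊12/2⌋ = 6.
Every other node leaves some component of size > 6, so the centroid is unique.

l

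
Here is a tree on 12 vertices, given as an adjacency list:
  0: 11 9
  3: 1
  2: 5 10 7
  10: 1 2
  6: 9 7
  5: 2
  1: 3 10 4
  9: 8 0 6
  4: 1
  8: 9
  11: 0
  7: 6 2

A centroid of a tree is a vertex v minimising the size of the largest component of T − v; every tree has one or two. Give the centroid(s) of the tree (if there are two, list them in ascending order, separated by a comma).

Removing 2 splits the tree into components of sizes 6, 4, 1; the largest is 6 ≤ ⌊12/2⌋ = 6.
Its neighbour 7 also leaves a largest component of size 6, so both are centroids.

2, 7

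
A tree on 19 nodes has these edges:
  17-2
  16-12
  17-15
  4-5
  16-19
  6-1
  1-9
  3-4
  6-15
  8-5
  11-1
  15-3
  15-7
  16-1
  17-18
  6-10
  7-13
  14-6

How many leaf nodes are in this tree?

10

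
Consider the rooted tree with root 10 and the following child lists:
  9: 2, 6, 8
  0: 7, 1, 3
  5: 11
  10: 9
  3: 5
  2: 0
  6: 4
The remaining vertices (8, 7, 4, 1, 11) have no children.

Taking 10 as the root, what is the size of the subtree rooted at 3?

3

Descendants of 3 (including itself): 3, 5, 11. That's 3.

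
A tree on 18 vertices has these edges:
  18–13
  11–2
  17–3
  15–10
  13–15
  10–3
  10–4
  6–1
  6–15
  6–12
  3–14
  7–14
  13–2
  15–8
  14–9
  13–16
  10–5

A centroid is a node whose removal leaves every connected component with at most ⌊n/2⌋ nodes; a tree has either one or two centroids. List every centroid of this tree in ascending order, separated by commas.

If 15 is removed the pieces have sizes 8, 5, 3, 1, all ≤ ⌊18/2⌋ = 9.
No neighbour of 15 does as well, so 15 is the unique centroid.

15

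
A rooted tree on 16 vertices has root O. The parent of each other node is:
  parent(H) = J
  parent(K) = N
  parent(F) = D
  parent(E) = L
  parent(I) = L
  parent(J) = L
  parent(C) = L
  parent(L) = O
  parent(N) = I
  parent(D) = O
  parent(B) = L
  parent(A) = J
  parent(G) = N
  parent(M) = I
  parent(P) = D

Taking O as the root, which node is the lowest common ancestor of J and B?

J's ancestor chain is J, L, O and B's is B, L, O; they first meet at L.

L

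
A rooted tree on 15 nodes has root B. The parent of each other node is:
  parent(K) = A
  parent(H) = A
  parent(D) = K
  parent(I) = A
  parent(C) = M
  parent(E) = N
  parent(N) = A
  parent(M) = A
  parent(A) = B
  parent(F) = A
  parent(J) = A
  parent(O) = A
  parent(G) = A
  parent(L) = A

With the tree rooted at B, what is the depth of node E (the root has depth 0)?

3

Climbing from E to the root: E – N – A – B. That's 3 steps.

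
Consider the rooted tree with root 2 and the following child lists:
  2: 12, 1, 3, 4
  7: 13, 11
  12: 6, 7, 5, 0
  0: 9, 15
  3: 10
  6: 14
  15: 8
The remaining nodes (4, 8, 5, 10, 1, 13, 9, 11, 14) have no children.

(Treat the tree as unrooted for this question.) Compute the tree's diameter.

6

A longest path is 10-3-2-12-0-15-8, with 6 edges.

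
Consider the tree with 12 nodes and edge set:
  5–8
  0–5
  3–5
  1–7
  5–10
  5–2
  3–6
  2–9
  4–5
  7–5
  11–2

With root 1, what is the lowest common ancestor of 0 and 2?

5

Path 0→root: 0 5 7 1; path 2→root: 2 5 7 1.
First common node: 5.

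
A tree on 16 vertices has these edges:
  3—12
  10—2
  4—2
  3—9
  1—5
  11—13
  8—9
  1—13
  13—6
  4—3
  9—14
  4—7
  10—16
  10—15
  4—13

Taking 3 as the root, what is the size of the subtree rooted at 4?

11

4's subtree: {4, 13, 2, 7, 1, 6, 11, 10, 5, 16, 15}, size 11.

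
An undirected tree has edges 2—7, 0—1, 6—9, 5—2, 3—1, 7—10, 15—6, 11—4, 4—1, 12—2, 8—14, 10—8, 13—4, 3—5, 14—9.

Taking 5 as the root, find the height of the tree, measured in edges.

The longest root-to-leaf path is 5–2–7–10–8–14–9–6–15 (8 edges).

8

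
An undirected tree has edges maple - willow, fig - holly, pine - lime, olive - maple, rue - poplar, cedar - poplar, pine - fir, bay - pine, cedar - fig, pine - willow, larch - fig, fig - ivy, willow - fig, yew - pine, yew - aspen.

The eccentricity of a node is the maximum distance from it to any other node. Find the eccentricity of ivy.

5

The node farthest from ivy is aspen, via ivy–fig–willow–pine–yew–aspen — 5 edges.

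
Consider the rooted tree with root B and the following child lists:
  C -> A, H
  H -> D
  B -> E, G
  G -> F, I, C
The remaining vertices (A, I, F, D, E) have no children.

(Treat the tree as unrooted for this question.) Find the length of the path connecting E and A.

The path is E – B – G – C – A, which has 4 edges.

4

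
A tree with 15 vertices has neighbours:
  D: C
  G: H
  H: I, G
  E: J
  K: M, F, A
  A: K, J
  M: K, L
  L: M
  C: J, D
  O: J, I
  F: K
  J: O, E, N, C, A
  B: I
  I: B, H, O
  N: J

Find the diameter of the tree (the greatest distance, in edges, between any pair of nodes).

A longest path is L - M - K - A - J - O - I - H - G, with 8 edges.

8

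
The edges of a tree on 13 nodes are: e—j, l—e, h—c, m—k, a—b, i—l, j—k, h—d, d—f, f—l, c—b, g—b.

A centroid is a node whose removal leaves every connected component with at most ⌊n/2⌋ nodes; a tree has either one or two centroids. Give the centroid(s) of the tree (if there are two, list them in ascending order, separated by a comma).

f

Delete f: the remaining components have sizes 6, 6. Max 6 ≤ 6, so f is a centroid.
No neighbour of f does as well, so f is the unique centroid.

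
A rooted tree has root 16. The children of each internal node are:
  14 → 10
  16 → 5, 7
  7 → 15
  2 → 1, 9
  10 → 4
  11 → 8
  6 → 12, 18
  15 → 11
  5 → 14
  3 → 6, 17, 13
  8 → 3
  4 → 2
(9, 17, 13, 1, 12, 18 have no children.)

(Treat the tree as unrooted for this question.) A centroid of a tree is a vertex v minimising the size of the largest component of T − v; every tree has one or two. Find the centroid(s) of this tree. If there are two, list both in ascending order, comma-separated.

Delete 7: the remaining components have sizes 9, 8. Max 9 ≤ 9, so 7 is a centroid.
Its neighbour 15 also leaves a largest component of size 9, so both are centroids.

7, 15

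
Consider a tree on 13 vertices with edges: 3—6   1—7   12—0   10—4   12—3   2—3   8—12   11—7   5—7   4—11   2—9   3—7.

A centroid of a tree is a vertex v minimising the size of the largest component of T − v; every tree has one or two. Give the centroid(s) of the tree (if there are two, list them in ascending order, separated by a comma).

3

Removing 3 splits the tree into components of sizes 6, 3, 2, 1; the largest is 6 ≤ ⌊13/2⌋ = 6.
Every other node leaves some component of size > 6, so the centroid is unique.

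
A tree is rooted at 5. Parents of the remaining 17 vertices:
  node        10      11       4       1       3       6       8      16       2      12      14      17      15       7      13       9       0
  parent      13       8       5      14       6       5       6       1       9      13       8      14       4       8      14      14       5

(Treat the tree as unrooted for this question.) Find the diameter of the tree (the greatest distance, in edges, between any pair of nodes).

7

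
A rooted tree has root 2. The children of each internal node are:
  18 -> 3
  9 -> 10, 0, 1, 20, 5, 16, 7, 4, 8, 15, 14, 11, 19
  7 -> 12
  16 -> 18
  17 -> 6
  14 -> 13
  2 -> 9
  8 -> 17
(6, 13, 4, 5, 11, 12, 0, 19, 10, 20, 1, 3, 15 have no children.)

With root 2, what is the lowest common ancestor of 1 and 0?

9

Path 1→root: 1 9 2; path 0→root: 0 9 2.
First common node: 9.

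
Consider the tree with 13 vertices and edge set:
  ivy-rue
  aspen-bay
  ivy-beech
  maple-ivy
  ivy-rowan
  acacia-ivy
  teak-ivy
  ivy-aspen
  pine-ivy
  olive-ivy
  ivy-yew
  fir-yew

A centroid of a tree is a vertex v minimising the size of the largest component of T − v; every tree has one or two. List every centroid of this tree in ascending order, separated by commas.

ivy

If ivy is removed the pieces have sizes 2, 2, 1, 1, 1, 1, 1, 1, 1, 1, all ≤ ⌊13/2⌋ = 6.
No neighbour of ivy does as well, so ivy is the unique centroid.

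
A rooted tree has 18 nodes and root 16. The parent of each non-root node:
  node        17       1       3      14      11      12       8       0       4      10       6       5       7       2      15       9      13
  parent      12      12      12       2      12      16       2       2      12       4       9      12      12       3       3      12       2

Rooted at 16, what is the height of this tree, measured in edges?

4

The longest root-to-leaf path is 16 – 12 – 3 – 2 – 8 (4 edges).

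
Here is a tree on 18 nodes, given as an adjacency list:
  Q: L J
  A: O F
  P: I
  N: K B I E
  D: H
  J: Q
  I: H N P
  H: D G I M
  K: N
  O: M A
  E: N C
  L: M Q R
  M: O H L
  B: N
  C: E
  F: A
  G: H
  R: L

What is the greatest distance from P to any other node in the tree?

6

The node farthest from P is F (J also at distance 6), via P – I – H – M – O – A – F — 6 edges.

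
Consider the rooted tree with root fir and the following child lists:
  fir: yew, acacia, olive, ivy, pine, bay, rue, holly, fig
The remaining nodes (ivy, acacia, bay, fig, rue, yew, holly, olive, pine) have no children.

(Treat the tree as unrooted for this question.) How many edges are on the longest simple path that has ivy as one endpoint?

2

The node farthest from ivy is holly (bay, olive, acacia, pine, yew, fig, rue also at distance 2), via ivy-fir-holly — 2 edges.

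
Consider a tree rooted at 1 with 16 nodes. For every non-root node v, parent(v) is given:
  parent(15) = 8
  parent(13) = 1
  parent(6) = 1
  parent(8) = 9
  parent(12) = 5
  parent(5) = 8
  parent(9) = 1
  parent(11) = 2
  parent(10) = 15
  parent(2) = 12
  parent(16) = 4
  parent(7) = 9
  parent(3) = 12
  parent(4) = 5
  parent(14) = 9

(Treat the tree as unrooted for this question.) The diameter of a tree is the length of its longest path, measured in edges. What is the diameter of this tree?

7

Starting from 11, a farthest node is 6 at distance 7.
One longest path: 11 – 2 – 12 – 5 – 8 – 9 – 1 – 6.
So the diameter is 7.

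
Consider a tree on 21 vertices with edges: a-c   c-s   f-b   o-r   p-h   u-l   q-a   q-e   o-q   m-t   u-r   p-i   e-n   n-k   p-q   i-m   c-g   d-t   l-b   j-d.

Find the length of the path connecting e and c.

The path is e–q–a–c, which has 3 edges.

3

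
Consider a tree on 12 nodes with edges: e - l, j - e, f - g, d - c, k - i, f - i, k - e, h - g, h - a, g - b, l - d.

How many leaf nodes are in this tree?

4

The leaves are a, b, c, j.
That is 4 leaves.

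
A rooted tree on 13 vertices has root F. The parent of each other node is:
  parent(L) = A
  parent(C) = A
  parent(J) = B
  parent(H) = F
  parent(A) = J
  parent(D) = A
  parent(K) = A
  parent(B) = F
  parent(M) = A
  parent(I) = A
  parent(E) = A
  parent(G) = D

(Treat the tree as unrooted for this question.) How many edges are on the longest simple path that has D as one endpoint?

5

A farthest node from D is H.
The path D-A-J-B-F-H has 5 edges.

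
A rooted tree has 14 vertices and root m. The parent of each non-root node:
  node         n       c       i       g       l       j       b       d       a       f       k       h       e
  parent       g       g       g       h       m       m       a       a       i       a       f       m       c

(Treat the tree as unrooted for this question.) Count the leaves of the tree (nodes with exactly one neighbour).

7

Degree-1 nodes: b, d, e, j, k, l, n — 7 of them.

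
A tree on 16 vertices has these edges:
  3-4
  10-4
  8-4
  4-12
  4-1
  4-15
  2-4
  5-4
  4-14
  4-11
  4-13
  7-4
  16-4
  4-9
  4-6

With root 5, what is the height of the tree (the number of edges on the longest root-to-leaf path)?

2

10 sits deepest: 5-4-10 — 2 edges from the root.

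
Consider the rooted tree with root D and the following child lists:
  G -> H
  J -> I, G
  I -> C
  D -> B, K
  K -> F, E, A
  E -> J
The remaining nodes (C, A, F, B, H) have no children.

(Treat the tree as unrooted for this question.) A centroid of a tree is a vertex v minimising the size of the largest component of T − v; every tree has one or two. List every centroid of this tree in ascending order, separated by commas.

E

If E is removed the pieces have sizes 5, 5, all ≤ ⌊11/2⌋ = 5.
No neighbour of E does as well, so E is the unique centroid.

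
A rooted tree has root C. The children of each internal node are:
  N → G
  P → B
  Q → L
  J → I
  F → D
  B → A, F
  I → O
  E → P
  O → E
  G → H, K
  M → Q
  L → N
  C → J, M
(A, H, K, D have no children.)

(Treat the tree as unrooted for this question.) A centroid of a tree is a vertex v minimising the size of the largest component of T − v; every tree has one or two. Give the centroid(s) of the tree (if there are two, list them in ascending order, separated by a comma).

J

Delete J: the remaining components have sizes 8, 8. Max 8 ≤ 8, so J is a centroid.
No neighbour of J does as well, so J is the unique centroid.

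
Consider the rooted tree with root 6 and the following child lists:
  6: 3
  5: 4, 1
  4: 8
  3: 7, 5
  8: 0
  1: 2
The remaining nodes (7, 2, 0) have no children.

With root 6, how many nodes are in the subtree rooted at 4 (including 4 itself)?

3

The subtree rooted at 4 contains: 4, 8, 0 — 3 nodes.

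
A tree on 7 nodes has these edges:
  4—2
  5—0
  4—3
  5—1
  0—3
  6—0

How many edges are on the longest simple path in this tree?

A longest path is 2 – 4 – 3 – 0 – 5 – 1, with 5 edges.

5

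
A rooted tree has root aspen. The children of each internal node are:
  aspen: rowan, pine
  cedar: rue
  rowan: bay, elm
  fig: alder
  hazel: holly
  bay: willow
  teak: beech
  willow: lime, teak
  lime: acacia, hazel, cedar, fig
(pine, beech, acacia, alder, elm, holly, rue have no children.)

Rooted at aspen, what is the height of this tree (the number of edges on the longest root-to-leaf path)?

6

The longest root-to-leaf path is aspen-rowan-bay-willow-lime-cedar-rue (6 edges).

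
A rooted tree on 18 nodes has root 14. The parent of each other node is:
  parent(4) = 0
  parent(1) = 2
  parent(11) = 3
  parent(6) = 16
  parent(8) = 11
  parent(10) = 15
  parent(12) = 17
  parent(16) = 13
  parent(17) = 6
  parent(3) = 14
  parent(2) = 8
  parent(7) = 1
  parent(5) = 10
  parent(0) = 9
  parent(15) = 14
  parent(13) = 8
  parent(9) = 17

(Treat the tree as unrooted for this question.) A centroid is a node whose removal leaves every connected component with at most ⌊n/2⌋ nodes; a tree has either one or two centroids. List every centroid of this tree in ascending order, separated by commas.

8

Removing 8 splits the tree into components of sizes 8, 6, 3; the largest is 8 ≤ ⌊18/2⌋ = 9.
Every other node leaves some component of size > 9, so the centroid is unique.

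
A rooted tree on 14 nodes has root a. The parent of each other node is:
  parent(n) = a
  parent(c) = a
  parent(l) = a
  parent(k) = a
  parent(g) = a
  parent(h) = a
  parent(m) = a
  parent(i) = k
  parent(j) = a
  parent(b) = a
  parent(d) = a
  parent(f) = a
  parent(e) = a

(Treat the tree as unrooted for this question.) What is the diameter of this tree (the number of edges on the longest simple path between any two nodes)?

3

Starting from i, a farthest node is c at distance 3.
One longest path: i–k–a–c.
So the diameter is 3.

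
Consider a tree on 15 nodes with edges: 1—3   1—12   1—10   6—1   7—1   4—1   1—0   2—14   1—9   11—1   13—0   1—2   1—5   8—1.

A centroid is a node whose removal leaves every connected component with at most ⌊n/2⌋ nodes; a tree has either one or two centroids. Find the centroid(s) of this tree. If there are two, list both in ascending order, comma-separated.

If 1 is removed the pieces have sizes 2, 2, 1, 1, 1, 1, 1, 1, 1, 1, 1, 1, all ≤ ⌊15/2⌋ = 7.
Every other node leaves some component of size > 7, so the centroid is unique.

1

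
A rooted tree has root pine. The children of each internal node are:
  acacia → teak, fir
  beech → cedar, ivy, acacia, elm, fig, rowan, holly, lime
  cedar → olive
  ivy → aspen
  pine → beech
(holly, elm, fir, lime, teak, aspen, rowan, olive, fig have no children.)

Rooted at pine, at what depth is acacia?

pine–beech–acacia — 2 edges.

2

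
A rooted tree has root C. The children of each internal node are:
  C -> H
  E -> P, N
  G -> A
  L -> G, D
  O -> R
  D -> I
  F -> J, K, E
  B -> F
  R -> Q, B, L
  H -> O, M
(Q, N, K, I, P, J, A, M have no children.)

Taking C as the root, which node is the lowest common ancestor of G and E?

Path G→root: G L R O H C; path E→root: E F B R O H C.
First common node: R.

R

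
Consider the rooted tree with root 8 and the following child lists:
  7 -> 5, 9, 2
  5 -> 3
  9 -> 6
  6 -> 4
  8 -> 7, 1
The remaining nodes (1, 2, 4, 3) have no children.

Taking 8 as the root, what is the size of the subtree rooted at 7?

7

Descendants of 7 (including itself): 7, 5, 9, 2, 3, 6, 4. That's 7.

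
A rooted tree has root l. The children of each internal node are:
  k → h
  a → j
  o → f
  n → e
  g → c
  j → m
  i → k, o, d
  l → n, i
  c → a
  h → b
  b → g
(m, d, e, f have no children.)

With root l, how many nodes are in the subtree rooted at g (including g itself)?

Descendants of g (including itself): g, c, a, j, m. That's 5.

5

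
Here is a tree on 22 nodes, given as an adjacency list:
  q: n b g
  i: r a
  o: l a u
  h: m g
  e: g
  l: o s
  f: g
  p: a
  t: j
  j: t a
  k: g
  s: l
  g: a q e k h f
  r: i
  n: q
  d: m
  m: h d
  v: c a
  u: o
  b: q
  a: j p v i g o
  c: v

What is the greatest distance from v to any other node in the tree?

Distances from v peak at 5, attained at d.
v – a – g – h – m – d

5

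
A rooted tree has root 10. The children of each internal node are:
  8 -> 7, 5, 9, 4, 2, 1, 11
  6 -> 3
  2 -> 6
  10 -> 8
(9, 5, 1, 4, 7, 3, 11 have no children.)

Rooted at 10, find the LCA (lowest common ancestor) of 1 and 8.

Path 1→root: 1 8 10; path 8→root: 8 10.
First common node: 8.

8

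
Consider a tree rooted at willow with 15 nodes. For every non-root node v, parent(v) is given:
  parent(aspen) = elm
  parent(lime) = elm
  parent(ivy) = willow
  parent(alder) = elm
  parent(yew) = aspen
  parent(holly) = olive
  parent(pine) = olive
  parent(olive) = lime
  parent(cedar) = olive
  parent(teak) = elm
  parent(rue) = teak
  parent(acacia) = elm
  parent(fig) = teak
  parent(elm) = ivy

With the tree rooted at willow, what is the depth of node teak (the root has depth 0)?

3

willow – ivy – elm – teak — 3 edges.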